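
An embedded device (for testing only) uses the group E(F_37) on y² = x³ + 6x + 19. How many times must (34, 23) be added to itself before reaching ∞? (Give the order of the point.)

2P: tangent at (34, 23): λ = (3·34² + 6)/(2·23) ≡ 33/9. 9⁻¹ ≡ 33 (mod 37) since 9·33 = 297 ≡ 1, so λ ≡ 33·33 ≡ 16.
  x = λ² - 34 - 34 = 256 - 68 ≡ 3; y = λ·(34 - 3) - 23 ≡ 29. → (3, 29)
3P: (3, 29) + (34, 23). λ = (23 - 29)/(34 - 3) ≡ 31/31 mod 37. 31⁻¹ ≡ 6 (mod 37) since 31·6 = 186 ≡ 1, so λ ≡ 1.
  x = λ² - 3 - 34 = 1 - 37 ≡ 1; y = λ·(3 - 1) - 29 ≡ 10. → (1, 10)
4P: (1, 10) + (34, 23). λ = (23 - 10)/(34 - 1) ≡ 13/33 mod 37. 33⁻¹ ≡ 9 (mod 37) since 33·9 = 297 ≡ 1, so λ ≡ 6.
  x = λ² - 1 - 34 = 36 - 35 ≡ 1; y = λ·(1 - 1) - 10 ≡ 27. → (1, 27)
5P: (1, 27) + (34, 23). λ = (23 - 27)/(34 - 1) ≡ 33/33 mod 37. 33⁻¹ ≡ 9 (mod 37), so λ ≡ 1.
  x = λ² - 1 - 34 = 1 - 35 ≡ 3; y = λ·(1 - 3) - 27 ≡ 8. → (3, 8)
6P: (3, 8) + (34, 23). λ = (23 - 8)/(34 - 3) ≡ 15/31 mod 37. 31⁻¹ ≡ 6 (mod 37), so λ ≡ 16.
  x = λ² - 3 - 34 = 256 - 37 ≡ 34; y = λ·(3 - 34) - 8 ≡ 14. → (34, 14)
7P: (34, 14) + (34, 23): same x and y₁ ≡ -y₂, so the sum is ∞.
7P = ∞, so the order is 7.

7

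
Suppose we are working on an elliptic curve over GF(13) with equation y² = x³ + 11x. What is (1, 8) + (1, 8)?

tangent at (1, 8): λ = (3·1² + 11)/(2·8) ≡ 1/3. 3⁻¹ ≡ 9 (mod 13), so λ ≡ 1·9 ≡ 9.
  x = λ² - 1 - 1 = 81 - 2 ≡ 1; y = λ·(1 - 1) - 8 ≡ 5. → (1, 5)

(1, 5)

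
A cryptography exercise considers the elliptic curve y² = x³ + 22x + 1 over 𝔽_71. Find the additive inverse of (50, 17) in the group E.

-(50, 17) = (50, -17 mod 71) = (50, 54).

(50, 54)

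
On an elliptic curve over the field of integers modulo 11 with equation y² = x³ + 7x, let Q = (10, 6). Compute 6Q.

Repeated addition: build up to 6Q.
2Q: tangent at (10, 6): λ = (3·10² + 7)/(2·6) ≡ 10/1. 1⁻¹ ≡ 1 (mod 11) since 1·1 = 1 ≡ 1, so λ ≡ 10·1 ≡ 10.
  x = λ² - 10 - 10 = 100 - 20 ≡ 3; y = λ·(10 - 3) - 6 ≡ 9. → (3, 9)
3Q: (3, 9) + (10, 6). λ = (6 - 9)/(10 - 3) ≡ 8/7 mod 11. 7⁻¹ ≡ 8 (mod 11), so λ ≡ 9.
  x = λ² - 3 - 10 = 81 - 13 ≡ 2; y = λ·(3 - 2) - 9 ≡ 0. → (2, 0)
4Q: (2, 0) + (10, 6). λ = (6 - 0)/(10 - 2) ≡ 6/8 mod 11. 8⁻¹ ≡ 7 (mod 11), so λ ≡ 9.
  x = λ² - 2 - 10 = 81 - 12 ≡ 3; y = λ·(2 - 3) - 0 ≡ 2. → (3, 2)
5Q: (3, 2) + (10, 6). λ = (6 - 2)/(10 - 3) ≡ 4/7 mod 11. 7⁻¹ ≡ 8 (mod 11) since 7·8 = 56 ≡ 1, so λ ≡ 10.
  x = λ² - 3 - 10 = 100 - 13 ≡ 10; y = λ·(3 - 10) - 2 ≡ 5. → (10, 5)
6Q: (10, 5) + (10, 6): same x and y₁ ≡ -y₂, so the sum is O.

O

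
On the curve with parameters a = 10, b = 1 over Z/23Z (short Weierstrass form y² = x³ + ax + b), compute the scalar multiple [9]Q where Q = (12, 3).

(22, 6)

Repeated addition: build up to 9Q.
2Q: tangent at (12, 3): λ = (3·12² + 10)/(2·3) ≡ 5/6. 6⁻¹ ≡ 4 (mod 23), so λ ≡ 5·4 ≡ 20.
  x = λ² - 12 - 12 = 400 - 24 ≡ 8; y = λ·(12 - 8) - 3 ≡ 8. → (8, 8)
3Q: (8, 8) + (12, 3). λ = (3 - 8)/(12 - 8) ≡ 18/4 mod 23. 4⁻¹ ≡ 6 (mod 23) since 4·6 = 24 ≡ 1, so λ ≡ 16.
  x = λ² - 8 - 12 = 256 - 20 ≡ 6; y = λ·(8 - 6) - 8 ≡ 1. → (6, 1)
4Q: (6, 1) + (12, 3). λ = (3 - 1)/(12 - 6) ≡ 2/6 mod 23. 6⁻¹ ≡ 4 (mod 23), so λ ≡ 8.
  x = λ² - 6 - 12 = 64 - 18 ≡ 0; y = λ·(6 - 0) - 1 ≡ 1. → (0, 1)
5Q: (0, 1) + (12, 3). λ = (3 - 1)/(12 - 0) ≡ 2/12 mod 23. 12⁻¹ ≡ 2 (mod 23), so λ ≡ 4.
  x = λ² - 0 - 12 = 16 - 12 ≡ 4; y = λ·(0 - 4) - 1 ≡ 6. → (4, 6)
6Q: (4, 6) + (12, 3). λ = (3 - 6)/(12 - 4) ≡ 20/8 mod 23. 8⁻¹ ≡ 3 (mod 23), so λ ≡ 14.
  x = λ² - 4 - 12 = 196 - 16 ≡ 19; y = λ·(4 - 19) - 6 ≡ 14. → (19, 14)
7Q: (19, 14) + (12, 3). λ = (3 - 14)/(12 - 19) ≡ 12/16 mod 23. 16⁻¹ ≡ 13 (mod 23) since 16·13 = 208 ≡ 1, so λ ≡ 18.
  x = λ² - 19 - 12 = 324 - 31 ≡ 17; y = λ·(19 - 17) - 14 ≡ 22. → (17, 22)
8Q: (17, 22) + (12, 3). λ = (3 - 22)/(12 - 17) ≡ 4/18 mod 23. 18⁻¹ ≡ 9 (mod 23), so λ ≡ 13.
  x = λ² - 17 - 12 = 169 - 29 ≡ 2; y = λ·(17 - 2) - 22 ≡ 12. → (2, 12)
9Q: (2, 12) + (12, 3). λ = (3 - 12)/(12 - 2) ≡ 14/10 mod 23. 10⁻¹ ≡ 7 (mod 23), so λ ≡ 6.
  x = λ² - 2 - 12 = 36 - 14 ≡ 22; y = λ·(2 - 22) - 12 ≡ 6. → (22, 6)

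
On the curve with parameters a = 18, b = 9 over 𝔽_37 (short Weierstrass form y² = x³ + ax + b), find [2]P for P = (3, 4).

tangent at (3, 4): λ = (3·3² + 18)/(2·4) ≡ 8/8. 8⁻¹ ≡ 14 (mod 37) since 8·14 = 112 ≡ 1, so λ ≡ 8·14 ≡ 1.
  x = λ² - 3 - 3 = 1 - 6 ≡ 32; y = λ·(3 - 32) - 4 ≡ 4. → (32, 4)

(32, 4)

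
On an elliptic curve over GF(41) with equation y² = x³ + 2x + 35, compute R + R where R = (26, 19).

tangent at (26, 19): λ = (3·26² + 2)/(2·19) ≡ 21/38. 38⁻¹ ≡ 27 (mod 41), so λ ≡ 21·27 ≡ 34.
  x = λ² - 26 - 26 = 1156 - 52 ≡ 38; y = λ·(26 - 38) - 19 ≡ 24. → (38, 24)

(38, 24)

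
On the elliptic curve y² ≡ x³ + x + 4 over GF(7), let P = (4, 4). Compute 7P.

(6, 3)

Repeated addition: build up to 7P.
2P: tangent at (4, 4): λ = (3·4² + 1)/(2·4) ≡ 0/1. 1⁻¹ ≡ 1 (mod 7), so λ ≡ 0·1 ≡ 0.
  x = λ² - 4 - 4 = 0 - 8 ≡ 6; y = λ·(4 - 6) - 4 ≡ 3. → (6, 3)
3P: (6, 3) + (4, 4). λ = (4 - 3)/(4 - 6) ≡ 1/5 mod 7. 5⁻¹ ≡ 3 (mod 7), so λ ≡ 3.
  x = λ² - 6 - 4 = 9 - 10 ≡ 6; y = λ·(6 - 6) - 3 ≡ 4. → (6, 4)
4P: (6, 4) + (4, 4). λ = (4 - 4)/(4 - 6) ≡ 0/5 mod 7. 5⁻¹ ≡ 3 (mod 7), so λ ≡ 0.
  x = λ² - 6 - 4 = 0 - 10 ≡ 4; y = λ·(6 - 4) - 4 ≡ 3. → (4, 3)
5P: (4, 3) + (4, 4): same x and y₁ ≡ -y₂, so the sum is 𝒪.
6P: 𝒪 + (4, 4) = (4, 4) (identity).
7P: tangent at (4, 4): λ = (3·4² + 1)/(2·4) ≡ 0/1. 1⁻¹ ≡ 1 (mod 7), so λ ≡ 0·1 ≡ 0.
  x = λ² - 4 - 4 = 0 - 8 ≡ 6; y = λ·(4 - 6) - 4 ≡ 3. → (6, 3)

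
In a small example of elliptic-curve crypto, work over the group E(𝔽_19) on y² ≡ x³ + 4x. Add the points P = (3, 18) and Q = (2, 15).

(3, 18) + (2, 15). λ = (15 - 18)/(2 - 3) ≡ 16/18 mod 19. 18⁻¹ ≡ 18 (mod 19), so λ ≡ 3.
  x = λ² - 3 - 2 = 9 - 5 ≡ 4; y = λ·(3 - 4) - 18 ≡ 17. → (4, 17)

(4, 17)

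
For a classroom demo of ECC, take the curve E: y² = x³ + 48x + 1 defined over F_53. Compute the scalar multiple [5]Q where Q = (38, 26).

(25, 5)

Repeated addition: build up to 5Q.
2Q: tangent at (38, 26): λ = (3·38² + 48)/(2·26) ≡ 34/52. 52⁻¹ ≡ 52 (mod 53), so λ ≡ 34·52 ≡ 19.
  x = λ² - 38 - 38 = 361 - 76 ≡ 20; y = λ·(38 - 20) - 26 ≡ 51. → (20, 51)
3Q: (20, 51) + (38, 26). λ = (26 - 51)/(38 - 20) ≡ 28/18 mod 53. 18⁻¹ ≡ 3 (mod 53) since 18·3 = 54 ≡ 1, so λ ≡ 31.
  x = λ² - 20 - 38 = 961 - 58 ≡ 2; y = λ·(20 - 2) - 51 ≡ 30. → (2, 30)
4Q: (2, 30) + (38, 26). λ = (26 - 30)/(38 - 2) ≡ 49/36 mod 53. 36⁻¹ ≡ 28 (mod 53), so λ ≡ 47.
  x = λ² - 2 - 38 = 2209 - 40 ≡ 49; y = λ·(2 - 49) - 30 ≡ 40. → (49, 40)
5Q: (49, 40) + (38, 26). λ = (26 - 40)/(38 - 49) ≡ 39/42 mod 53. 42⁻¹ ≡ 24 (mod 53) since 42·24 = 1008 ≡ 1, so λ ≡ 35.
  x = λ² - 49 - 38 = 1225 - 87 ≡ 25; y = λ·(49 - 25) - 40 ≡ 5. → (25, 5)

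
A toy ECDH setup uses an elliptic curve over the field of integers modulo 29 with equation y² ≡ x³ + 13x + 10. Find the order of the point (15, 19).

2P: tangent at (15, 19): λ = (3·15² + 13)/(2·19) ≡ 21/9. 9⁻¹ ≡ 13 (mod 29), so λ ≡ 21·13 ≡ 12.
  x = λ² - 15 - 15 = 144 - 30 ≡ 27; y = λ·(15 - 27) - 19 ≡ 11. → (27, 11)
3P: (27, 11) + (15, 19). λ = (19 - 11)/(15 - 27) ≡ 8/17 mod 29. 17⁻¹ ≡ 12 (mod 29), so λ ≡ 9.
  x = λ² - 27 - 15 = 81 - 42 ≡ 10; y = λ·(27 - 10) - 11 ≡ 26. → (10, 26)
4P: (10, 26) + (15, 19). λ = (19 - 26)/(15 - 10) ≡ 22/5 mod 29. 5⁻¹ ≡ 6 (mod 29) since 5·6 = 30 ≡ 1, so λ ≡ 16.
  x = λ² - 10 - 15 = 256 - 25 ≡ 28; y = λ·(10 - 28) - 26 ≡ 5. → (28, 5)
5P: (28, 5) + (15, 19). λ = (19 - 5)/(15 - 28) ≡ 14/16 mod 29. 16⁻¹ ≡ 20 (mod 29) since 16·20 = 320 ≡ 1, so λ ≡ 19.
  x = λ² - 28 - 15 = 361 - 43 ≡ 28; y = λ·(28 - 28) - 5 ≡ 24. → (28, 24)
6P: (28, 24) + (15, 19). λ = (19 - 24)/(15 - 28) ≡ 24/16 mod 29. 16⁻¹ ≡ 20 (mod 29) since 16·20 = 320 ≡ 1, so λ ≡ 16.
  x = λ² - 28 - 15 = 256 - 43 ≡ 10; y = λ·(28 - 10) - 24 ≡ 3. → (10, 3)
7P: (10, 3) + (15, 19). λ = (19 - 3)/(15 - 10) ≡ 16/5 mod 29. 5⁻¹ ≡ 6 (mod 29) since 5·6 = 30 ≡ 1, so λ ≡ 9.
  x = λ² - 10 - 15 = 81 - 25 ≡ 27; y = λ·(10 - 27) - 3 ≡ 18. → (27, 18)
8P: (27, 18) + (15, 19). λ = (19 - 18)/(15 - 27) ≡ 1/17 mod 29. 17⁻¹ ≡ 12 (mod 29), so λ ≡ 12.
  x = λ² - 27 - 15 = 144 - 42 ≡ 15; y = λ·(27 - 15) - 18 ≡ 10. → (15, 10)
9P: (15, 10) + (15, 19): same x and y₁ ≡ -y₂, so the sum is the point at infinity.
9P = the point at infinity, so the order is 9.

9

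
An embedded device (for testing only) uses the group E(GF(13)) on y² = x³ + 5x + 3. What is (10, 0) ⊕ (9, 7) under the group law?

(4, 10)

(10, 0) + (9, 7). λ = (7 - 0)/(9 - 10) ≡ 7/12 mod 13. 12⁻¹ ≡ 12 (mod 13), so λ ≡ 6.
  x = λ² - 10 - 9 = 36 - 19 ≡ 4; y = λ·(10 - 4) - 0 ≡ 10. → (4, 10)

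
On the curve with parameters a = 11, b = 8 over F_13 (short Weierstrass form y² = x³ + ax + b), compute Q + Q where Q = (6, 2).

tangent at (6, 2): λ = (3·6² + 11)/(2·2) ≡ 2/4. 4⁻¹ ≡ 10 (mod 13), so λ ≡ 2·10 ≡ 7.
  x = λ² - 6 - 6 = 49 - 12 ≡ 11; y = λ·(6 - 11) - 2 ≡ 2. → (11, 2)

(11, 2)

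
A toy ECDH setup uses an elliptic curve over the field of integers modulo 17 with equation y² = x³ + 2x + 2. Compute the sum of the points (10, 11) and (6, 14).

(9, 1)

(10, 11) + (6, 14). λ = (14 - 11)/(6 - 10) ≡ 3/13 mod 17. 13⁻¹ ≡ 4 (mod 17), so λ ≡ 12.
  x = λ² - 10 - 6 = 144 - 16 ≡ 9; y = λ·(10 - 9) - 11 ≡ 1. → (9, 1)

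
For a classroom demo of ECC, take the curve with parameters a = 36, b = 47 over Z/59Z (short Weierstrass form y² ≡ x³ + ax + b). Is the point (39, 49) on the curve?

no

y² = 49² ≡ 41; x³ + 36x + 47 = 60770 ≡ 0 (mod 59). 41 ≠ 0.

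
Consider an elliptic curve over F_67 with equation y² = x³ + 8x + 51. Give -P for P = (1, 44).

(1, 23)

-(1, 44) = (1, -44 mod 67) = (1, 23).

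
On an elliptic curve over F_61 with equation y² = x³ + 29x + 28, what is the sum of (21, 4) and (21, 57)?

The two points share x = 21 and their y-coordinates satisfy 4 + 57 ≡ 0 (mod 61), so they are inverses. Their sum is O.

O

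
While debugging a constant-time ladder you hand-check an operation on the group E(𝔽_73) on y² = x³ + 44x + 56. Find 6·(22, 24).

(15, 52)

Write G = (22, 24).
Repeated addition: build up to 6G.
2G: tangent at (22, 24): λ = (3·22² + 44)/(2·24) ≡ 36/48. 48⁻¹ ≡ 35 (mod 73) since 48·35 = 1680 ≡ 1, so λ ≡ 36·35 ≡ 19.
  x = λ² - 22 - 22 = 361 - 44 ≡ 25; y = λ·(22 - 25) - 24 ≡ 65. → (25, 65)
3G: (25, 65) + (22, 24). λ = (24 - 65)/(22 - 25) ≡ 32/70 mod 73. 70⁻¹ ≡ 24 (mod 73), so λ ≡ 38.
  x = λ² - 25 - 22 = 1444 - 47 ≡ 10; y = λ·(25 - 10) - 65 ≡ 67. → (10, 67)
4G: (10, 67) + (22, 24). λ = (24 - 67)/(22 - 10) ≡ 30/12 mod 73. 12⁻¹ ≡ 67 (mod 73) since 12·67 = 804 ≡ 1, so λ ≡ 39.
  x = λ² - 10 - 22 = 1521 - 32 ≡ 29; y = λ·(10 - 29) - 67 ≡ 68. → (29, 68)
5G: (29, 68) + (22, 24). λ = (24 - 68)/(22 - 29) ≡ 29/66 mod 73. 66⁻¹ ≡ 52 (mod 73) since 66·52 = 3432 ≡ 1, so λ ≡ 48.
  x = λ² - 29 - 22 = 2304 - 51 ≡ 63; y = λ·(29 - 63) - 68 ≡ 52. → (63, 52)
6G: (63, 52) + (22, 24). λ = (24 - 52)/(22 - 63) ≡ 45/32 mod 73. 32⁻¹ ≡ 16 (mod 73) since 32·16 = 512 ≡ 1, so λ ≡ 63.
  x = λ² - 63 - 22 = 3969 - 85 ≡ 15; y = λ·(63 - 15) - 52 ≡ 52. → (15, 52)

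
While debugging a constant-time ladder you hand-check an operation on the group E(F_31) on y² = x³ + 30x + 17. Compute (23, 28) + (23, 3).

O

The two points share x = 23 and their y-coordinates satisfy 28 + 3 ≡ 0 (mod 31), so they are inverses. Their sum is the point at infinity.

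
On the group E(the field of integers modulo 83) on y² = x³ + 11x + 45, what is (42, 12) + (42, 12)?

tangent at (42, 12): λ = (3·42² + 11)/(2·12) ≡ 74/24. 24⁻¹ ≡ 45 (mod 83), so λ ≡ 74·45 ≡ 10.
  x = λ² - 42 - 42 = 100 - 84 ≡ 16; y = λ·(42 - 16) - 12 ≡ 82. → (16, 82)

(16, 82)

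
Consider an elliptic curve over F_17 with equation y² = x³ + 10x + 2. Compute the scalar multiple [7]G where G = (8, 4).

Double-and-add on 7 = (111)₂. Start with G = (8, 4) for the leading 1-bit.
double: tangent at (8, 4): λ = (3·8² + 10)/(2·4) ≡ 15/8. 8⁻¹ ≡ 15 (mod 17), so λ ≡ 15·15 ≡ 4.
  x = λ² - 8 - 8 = 16 - 16 ≡ 0; y = λ·(8 - 0) - 4 ≡ 11. → (0, 11)
add G: (0, 11) + (8, 4). λ = (4 - 11)/(8 - 0) ≡ 10/8 mod 17. 8⁻¹ ≡ 15 (mod 17) since 8·15 = 120 ≡ 1, so λ ≡ 14.
  x = λ² - 0 - 8 = 196 - 8 ≡ 1; y = λ·(0 - 1) - 11 ≡ 9. → (1, 9)
double: tangent at (1, 9): λ = (3·1² + 10)/(2·9) ≡ 13/1. 1⁻¹ ≡ 1 (mod 17) since 1·1 = 1 ≡ 1, so λ ≡ 13·1 ≡ 13.
  x = λ² - 1 - 1 = 169 - 2 ≡ 14; y = λ·(1 - 14) - 9 ≡ 9. → (14, 9)
add G: (14, 9) + (8, 4). λ = (4 - 9)/(8 - 14) ≡ 12/11 mod 17. 11⁻¹ ≡ 14 (mod 17), so λ ≡ 15.
  x = λ² - 14 - 8 = 225 - 22 ≡ 16; y = λ·(14 - 16) - 9 ≡ 12. → (16, 12)

(16, 12)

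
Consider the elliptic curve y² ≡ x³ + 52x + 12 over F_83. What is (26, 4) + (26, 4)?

tangent at (26, 4): λ = (3·26² + 52)/(2·4) ≡ 5/8. 8⁻¹ ≡ 52 (mod 83) since 8·52 = 416 ≡ 1, so λ ≡ 5·52 ≡ 11.
  x = λ² - 26 - 26 = 121 - 52 ≡ 69; y = λ·(26 - 69) - 4 ≡ 21. → (69, 21)

(69, 21)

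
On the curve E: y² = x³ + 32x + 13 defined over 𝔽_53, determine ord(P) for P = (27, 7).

6

2P: tangent at (27, 7): λ = (3·27² + 32)/(2·7) ≡ 46/14. 14⁻¹ ≡ 19 (mod 53), so λ ≡ 46·19 ≡ 26.
  x = λ² - 27 - 27 = 676 - 54 ≡ 39; y = λ·(27 - 39) - 7 ≡ 52. → (39, 52)
3P: (39, 52) + (27, 7). λ = (7 - 52)/(27 - 39) ≡ 8/41 mod 53. 41⁻¹ ≡ 22 (mod 53) since 41·22 = 902 ≡ 1, so λ ≡ 17.
  x = λ² - 39 - 27 = 289 - 66 ≡ 11; y = λ·(39 - 11) - 52 ≡ 0. → (11, 0)
4P: (11, 0) + (27, 7). λ = (7 - 0)/(27 - 11) ≡ 7/16 mod 53. 16⁻¹ ≡ 10 (mod 53) since 16·10 = 160 ≡ 1, so λ ≡ 17.
  x = λ² - 11 - 27 = 289 - 38 ≡ 39; y = λ·(11 - 39) - 0 ≡ 1. → (39, 1)
5P: (39, 1) + (27, 7). λ = (7 - 1)/(27 - 39) ≡ 6/41 mod 53. 41⁻¹ ≡ 22 (mod 53), so λ ≡ 26.
  x = λ² - 39 - 27 = 676 - 66 ≡ 27; y = λ·(39 - 27) - 1 ≡ 46. → (27, 46)
6P: (27, 46) + (27, 7): same x and y₁ ≡ -y₂, so the sum is ∞.
6P = ∞, so the order is 6.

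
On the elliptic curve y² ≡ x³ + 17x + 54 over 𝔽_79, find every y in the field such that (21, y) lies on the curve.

x³ + 17x + 54 = 9672 ≡ 34 (mod 79).
34 is a non-residue mod 79; no y exists.

none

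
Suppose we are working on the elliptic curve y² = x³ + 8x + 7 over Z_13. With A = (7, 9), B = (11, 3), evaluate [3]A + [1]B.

(7, 9)

First 3A:
Repeated addition: build up to 3A.
2A: tangent at (7, 9): λ = (3·7² + 8)/(2·9) ≡ 12/5. 5⁻¹ ≡ 8 (mod 13) since 5·8 = 40 ≡ 1, so λ ≡ 12·8 ≡ 5.
  x = λ² - 7 - 7 = 25 - 14 ≡ 11; y = λ·(7 - 11) - 9 ≡ 10. → (11, 10)
3A: (11, 10) + (7, 9). λ = (9 - 10)/(7 - 11) ≡ 12/9 mod 13. 9⁻¹ ≡ 3 (mod 13) since 9·3 = 27 ≡ 1, so λ ≡ 10.
  x = λ² - 11 - 7 = 100 - 18 ≡ 4; y = λ·(11 - 4) - 10 ≡ 8. → (4, 8)
3A = (4, 8).
Finally 3A + B:
(4, 8) + (11, 3). λ = (3 - 8)/(11 - 4) ≡ 8/7 mod 13. 7⁻¹ ≡ 2 (mod 13) since 7·2 = 14 ≡ 1, so λ ≡ 3.
  x = λ² - 4 - 11 = 9 - 15 ≡ 7; y = λ·(4 - 7) - 8 ≡ 9. → (7, 9)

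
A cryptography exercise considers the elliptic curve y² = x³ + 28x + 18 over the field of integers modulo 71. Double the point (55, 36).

(44, 58)

tangent at (55, 36): λ = (3·55² + 28)/(2·36) ≡ 15/1. 1⁻¹ ≡ 1 (mod 71), so λ ≡ 15·1 ≡ 15.
  x = λ² - 55 - 55 = 225 - 110 ≡ 44; y = λ·(55 - 44) - 36 ≡ 58. → (44, 58)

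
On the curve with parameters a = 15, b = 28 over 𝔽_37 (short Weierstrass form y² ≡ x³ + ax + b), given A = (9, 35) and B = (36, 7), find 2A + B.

First 2A:
Repeated addition: build up to 2A.
2A: tangent at (9, 35): λ = (3·9² + 15)/(2·35) ≡ 36/33. 33⁻¹ ≡ 9 (mod 37), so λ ≡ 36·9 ≡ 28.
  x = λ² - 9 - 9 = 784 - 18 ≡ 26; y = λ·(9 - 26) - 35 ≡ 7. → (26, 7)
2A = (26, 7).
Finally 2A + B:
(26, 7) + (36, 7). λ = (7 - 7)/(36 - 26) ≡ 0/10 mod 37. 10⁻¹ ≡ 26 (mod 37) since 10·26 = 260 ≡ 1, so λ ≡ 0.
  x = λ² - 26 - 36 = 0 - 62 ≡ 12; y = λ·(26 - 12) - 7 ≡ 30. → (12, 30)

(12, 30)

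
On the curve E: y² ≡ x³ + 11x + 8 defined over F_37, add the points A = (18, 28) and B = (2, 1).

(33, 23)

(18, 28) + (2, 1). λ = (1 - 28)/(2 - 18) ≡ 10/21 mod 37. 21⁻¹ ≡ 30 (mod 37) since 21·30 = 630 ≡ 1, so λ ≡ 4.
  x = λ² - 18 - 2 = 16 - 20 ≡ 33; y = λ·(18 - 33) - 28 ≡ 23. → (33, 23)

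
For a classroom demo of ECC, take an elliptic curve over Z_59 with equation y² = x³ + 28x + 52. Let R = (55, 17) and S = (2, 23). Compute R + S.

(55, 17) + (2, 23). λ = (23 - 17)/(2 - 55) ≡ 6/6 mod 59. 6⁻¹ ≡ 10 (mod 59) since 6·10 = 60 ≡ 1, so λ ≡ 1.
  x = λ² - 55 - 2 = 1 - 57 ≡ 3; y = λ·(55 - 3) - 17 ≡ 35. → (3, 35)

(3, 35)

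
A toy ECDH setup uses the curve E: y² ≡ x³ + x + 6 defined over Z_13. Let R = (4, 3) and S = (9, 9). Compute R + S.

(4, 3) + (9, 9). λ = (9 - 3)/(9 - 4) ≡ 6/5 mod 13. 5⁻¹ ≡ 8 (mod 13), so λ ≡ 9.
  x = λ² - 4 - 9 = 81 - 13 ≡ 3; y = λ·(4 - 3) - 3 ≡ 6. → (3, 6)

(3, 6)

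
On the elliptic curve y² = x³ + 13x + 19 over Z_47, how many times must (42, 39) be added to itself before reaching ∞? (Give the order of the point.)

10

2P: tangent at (42, 39): λ = (3·42² + 13)/(2·39) ≡ 41/31. 31⁻¹ ≡ 44 (mod 47), so λ ≡ 41·44 ≡ 18.
  x = λ² - 42 - 42 = 324 - 84 ≡ 5; y = λ·(42 - 5) - 39 ≡ 16. → (5, 16)
3P: (5, 16) + (42, 39). λ = (39 - 16)/(42 - 5) ≡ 23/37 mod 47. 37⁻¹ ≡ 14 (mod 47), so λ ≡ 40.
  x = λ² - 5 - 42 = 1600 - 47 ≡ 2; y = λ·(5 - 2) - 16 ≡ 10. → (2, 10)
4P: (2, 10) + (42, 39). λ = (39 - 10)/(42 - 2) ≡ 29/40 mod 47. 40⁻¹ ≡ 20 (mod 47), so λ ≡ 16.
  x = λ² - 2 - 42 = 256 - 44 ≡ 24; y = λ·(2 - 24) - 10 ≡ 14. → (24, 14)
5P: (24, 14) + (42, 39). λ = (39 - 14)/(42 - 24) ≡ 25/18 mod 47. 18⁻¹ ≡ 34 (mod 47), so λ ≡ 4.
  x = λ² - 24 - 42 = 16 - 66 ≡ 44; y = λ·(24 - 44) - 14 ≡ 0. → (44, 0)
6P: (44, 0) + (42, 39). λ = (39 - 0)/(42 - 44) ≡ 39/45 mod 47. 45⁻¹ ≡ 23 (mod 47) since 45·23 = 1035 ≡ 1, so λ ≡ 4.
  x = λ² - 44 - 42 = 16 - 86 ≡ 24; y = λ·(44 - 24) - 0 ≡ 33. → (24, 33)
7P: (24, 33) + (42, 39). λ = (39 - 33)/(42 - 24) ≡ 6/18 mod 47. 18⁻¹ ≡ 34 (mod 47), so λ ≡ 16.
  x = λ² - 24 - 42 = 256 - 66 ≡ 2; y = λ·(24 - 2) - 33 ≡ 37. → (2, 37)
8P: (2, 37) + (42, 39). λ = (39 - 37)/(42 - 2) ≡ 2/40 mod 47. 40⁻¹ ≡ 20 (mod 47), so λ ≡ 40.
  x = λ² - 2 - 42 = 1600 - 44 ≡ 5; y = λ·(2 - 5) - 37 ≡ 31. → (5, 31)
9P: (5, 31) + (42, 39). λ = (39 - 31)/(42 - 5) ≡ 8/37 mod 47. 37⁻¹ ≡ 14 (mod 47), so λ ≡ 18.
  x = λ² - 5 - 42 = 324 - 47 ≡ 42; y = λ·(5 - 42) - 31 ≡ 8. → (42, 8)
10P: (42, 8) + (42, 39): same x and y₁ ≡ -y₂, so the sum is ∞.
10P = ∞, so the order is 10.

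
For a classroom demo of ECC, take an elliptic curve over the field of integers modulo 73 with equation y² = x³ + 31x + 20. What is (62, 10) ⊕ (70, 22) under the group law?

(71, 13)

(62, 10) + (70, 22). λ = (22 - 10)/(70 - 62) ≡ 12/8 mod 73. 8⁻¹ ≡ 64 (mod 73) since 8·64 = 512 ≡ 1, so λ ≡ 38.
  x = λ² - 62 - 70 = 1444 - 132 ≡ 71; y = λ·(62 - 71) - 10 ≡ 13. → (71, 13)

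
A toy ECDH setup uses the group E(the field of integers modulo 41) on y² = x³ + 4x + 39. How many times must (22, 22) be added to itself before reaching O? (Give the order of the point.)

2P: tangent at (22, 22): λ = (3·22² + 4)/(2·22) ≡ 21/3. 3⁻¹ ≡ 14 (mod 41), so λ ≡ 21·14 ≡ 7.
  x = λ² - 22 - 22 = 49 - 44 ≡ 5; y = λ·(22 - 5) - 22 ≡ 15. → (5, 15)
3P: (5, 15) + (22, 22). λ = (22 - 15)/(22 - 5) ≡ 7/17 mod 41. 17⁻¹ ≡ 29 (mod 41), so λ ≡ 39.
  x = λ² - 5 - 22 = 1521 - 27 ≡ 18; y = λ·(5 - 18) - 15 ≡ 11. → (18, 11)
4P: (18, 11) + (22, 22). λ = (22 - 11)/(22 - 18) ≡ 11/4 mod 41. 4⁻¹ ≡ 31 (mod 41) since 4·31 = 124 ≡ 1, so λ ≡ 13.
  x = λ² - 18 - 22 = 169 - 40 ≡ 6; y = λ·(18 - 6) - 11 ≡ 22. → (6, 22)
5P: (6, 22) + (22, 22). λ = (22 - 22)/(22 - 6) ≡ 0/16 mod 41. 16⁻¹ ≡ 18 (mod 41) since 16·18 = 288 ≡ 1, so λ ≡ 0.
  x = λ² - 6 - 22 = 0 - 28 ≡ 13; y = λ·(6 - 13) - 22 ≡ 19. → (13, 19)
6P: (13, 19) + (22, 22). λ = (22 - 19)/(22 - 13) ≡ 3/9 mod 41. 9⁻¹ ≡ 32 (mod 41), so λ ≡ 14.
  x = λ² - 13 - 22 = 196 - 35 ≡ 38; y = λ·(13 - 38) - 19 ≡ 0. → (38, 0)
7P: (38, 0) + (22, 22). λ = (22 - 0)/(22 - 38) ≡ 22/25 mod 41. 25⁻¹ ≡ 23 (mod 41), so λ ≡ 14.
  x = λ² - 38 - 22 = 196 - 60 ≡ 13; y = λ·(38 - 13) - 0 ≡ 22. → (13, 22)
8P: (13, 22) + (22, 22). λ = (22 - 22)/(22 - 13) ≡ 0/9 mod 41. 9⁻¹ ≡ 32 (mod 41), so λ ≡ 0.
  x = λ² - 13 - 22 = 0 - 35 ≡ 6; y = λ·(13 - 6) - 22 ≡ 19. → (6, 19)
9P: (6, 19) + (22, 22). λ = (22 - 19)/(22 - 6) ≡ 3/16 mod 41. 16⁻¹ ≡ 18 (mod 41) since 16·18 = 288 ≡ 1, so λ ≡ 13.
  x = λ² - 6 - 22 = 169 - 28 ≡ 18; y = λ·(6 - 18) - 19 ≡ 30. → (18, 30)
10P: (18, 30) + (22, 22). λ = (22 - 30)/(22 - 18) ≡ 33/4 mod 41. 4⁻¹ ≡ 31 (mod 41), so λ ≡ 39.
  x = λ² - 18 - 22 = 1521 - 40 ≡ 5; y = λ·(18 - 5) - 30 ≡ 26. → (5, 26)
11P: (5, 26) + (22, 22). λ = (22 - 26)/(22 - 5) ≡ 37/17 mod 41. 17⁻¹ ≡ 29 (mod 41), so λ ≡ 7.
  x = λ² - 5 - 22 = 49 - 27 ≡ 22; y = λ·(5 - 22) - 26 ≡ 19. → (22, 19)
12P: (22, 19) + (22, 22): same x and y₁ ≡ -y₂, so the sum is O.
12P = O, so the order is 12.

12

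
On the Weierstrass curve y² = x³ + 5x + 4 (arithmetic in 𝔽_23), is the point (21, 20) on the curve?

y² = 20² ≡ 9; x³ + 5x + 4 = 9370 ≡ 9 (mod 23). 9 = 9.

yes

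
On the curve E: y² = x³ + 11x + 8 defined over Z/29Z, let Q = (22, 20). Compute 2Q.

(13, 17)

tangent at (22, 20): λ = (3·22² + 11)/(2·20) ≡ 13/11. 11⁻¹ ≡ 8 (mod 29) since 11·8 = 88 ≡ 1, so λ ≡ 13·8 ≡ 17.
  x = λ² - 22 - 22 = 289 - 44 ≡ 13; y = λ·(22 - 13) - 20 ≡ 17. → (13, 17)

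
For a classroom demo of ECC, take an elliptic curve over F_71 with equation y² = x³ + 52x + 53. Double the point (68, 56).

(31, 43)

tangent at (68, 56): λ = (3·68² + 52)/(2·56) ≡ 8/41. 41⁻¹ ≡ 26 (mod 71) since 41·26 = 1066 ≡ 1, so λ ≡ 8·26 ≡ 66.
  x = λ² - 68 - 68 = 4356 - 136 ≡ 31; y = λ·(68 - 31) - 56 ≡ 43. → (31, 43)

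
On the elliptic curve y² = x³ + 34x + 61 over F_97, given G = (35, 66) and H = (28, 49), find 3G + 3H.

First 3G:
Repeated addition: build up to 3G.
2G: tangent at (35, 66): λ = (3·35² + 34)/(2·66) ≡ 23/35. 35⁻¹ ≡ 61 (mod 97), so λ ≡ 23·61 ≡ 45.
  x = λ² - 35 - 35 = 2025 - 70 ≡ 15; y = λ·(35 - 15) - 66 ≡ 58. → (15, 58)
3G: (15, 58) + (35, 66). λ = (66 - 58)/(35 - 15) ≡ 8/20 mod 97. 20⁻¹ ≡ 34 (mod 97), so λ ≡ 78.
  x = λ² - 15 - 35 = 6084 - 50 ≡ 20; y = λ·(15 - 20) - 58 ≡ 37. → (20, 37)
3G = (20, 37).
Next 3H:
Repeated addition: build up to 3H.
2H: tangent at (28, 49): λ = (3·28² + 34)/(2·49) ≡ 58/1. 1⁻¹ ≡ 1 (mod 97) since 1·1 = 1 ≡ 1, so λ ≡ 58·1 ≡ 58.
  x = λ² - 28 - 28 = 3364 - 56 ≡ 10; y = λ·(28 - 10) - 49 ≡ 25. → (10, 25)
3H: (10, 25) + (28, 49). λ = (49 - 25)/(28 - 10) ≡ 24/18 mod 97. 18⁻¹ ≡ 27 (mod 97), so λ ≡ 66.
  x = λ² - 10 - 28 = 4356 - 38 ≡ 50; y = λ·(10 - 50) - 25 ≡ 51. → (50, 51)
3H = (50, 51).
Finally 3G + 3H:
(20, 37) + (50, 51). λ = (51 - 37)/(50 - 20) ≡ 14/30 mod 97. 30⁻¹ ≡ 55 (mod 97), so λ ≡ 91.
  x = λ² - 20 - 50 = 8281 - 70 ≡ 63; y = λ·(20 - 63) - 37 ≡ 27. → (63, 27)

(63, 27)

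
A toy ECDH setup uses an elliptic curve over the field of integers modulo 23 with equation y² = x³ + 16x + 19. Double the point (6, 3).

(19, 12)

tangent at (6, 3): λ = (3·6² + 16)/(2·3) ≡ 9/6. 6⁻¹ ≡ 4 (mod 23), so λ ≡ 9·4 ≡ 13.
  x = λ² - 6 - 6 = 169 - 12 ≡ 19; y = λ·(6 - 19) - 3 ≡ 12. → (19, 12)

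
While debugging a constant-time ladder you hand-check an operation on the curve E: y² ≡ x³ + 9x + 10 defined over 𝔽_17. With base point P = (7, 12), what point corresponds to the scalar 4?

(7, 12)

Repeated addition: build up to 4P.
2P: tangent at (7, 12): λ = (3·7² + 9)/(2·12) ≡ 3/7. 7⁻¹ ≡ 5 (mod 17) since 7·5 = 35 ≡ 1, so λ ≡ 3·5 ≡ 15.
  x = λ² - 7 - 7 = 225 - 14 ≡ 7; y = λ·(7 - 7) - 12 ≡ 5. → (7, 5)
3P: (7, 5) + (7, 12): same x and y₁ ≡ -y₂, so the sum is O.
4P: O + (7, 12) = (7, 12) (identity).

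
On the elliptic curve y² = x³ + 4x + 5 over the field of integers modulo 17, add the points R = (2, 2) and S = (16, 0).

(7, 6)

(2, 2) + (16, 0). λ = (0 - 2)/(16 - 2) ≡ 15/14 mod 17. 14⁻¹ ≡ 11 (mod 17), so λ ≡ 12.
  x = λ² - 2 - 16 = 144 - 18 ≡ 7; y = λ·(2 - 7) - 2 ≡ 6. → (7, 6)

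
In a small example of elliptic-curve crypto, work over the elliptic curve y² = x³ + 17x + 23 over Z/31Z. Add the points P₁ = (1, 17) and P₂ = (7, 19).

(1, 17) + (7, 19). λ = (19 - 17)/(7 - 1) ≡ 2/6 mod 31. 6⁻¹ ≡ 26 (mod 31), so λ ≡ 21.
  x = λ² - 1 - 7 = 441 - 8 ≡ 30; y = λ·(1 - 30) - 17 ≡ 25. → (30, 25)

(30, 25)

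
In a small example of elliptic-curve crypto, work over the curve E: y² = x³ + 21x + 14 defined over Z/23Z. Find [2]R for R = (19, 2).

tangent at (19, 2): λ = (3·19² + 21)/(2·2) ≡ 0/4. 4⁻¹ ≡ 6 (mod 23) since 4·6 = 24 ≡ 1, so λ ≡ 0·6 ≡ 0.
  x = λ² - 19 - 19 = 0 - 38 ≡ 8; y = λ·(19 - 8) - 2 ≡ 21. → (8, 21)

(8, 21)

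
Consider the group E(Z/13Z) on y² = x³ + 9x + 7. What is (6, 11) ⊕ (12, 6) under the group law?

(4, 9)

(6, 11) + (12, 6). λ = (6 - 11)/(12 - 6) ≡ 8/6 mod 13. 6⁻¹ ≡ 11 (mod 13), so λ ≡ 10.
  x = λ² - 6 - 12 = 100 - 18 ≡ 4; y = λ·(6 - 4) - 11 ≡ 9. → (4, 9)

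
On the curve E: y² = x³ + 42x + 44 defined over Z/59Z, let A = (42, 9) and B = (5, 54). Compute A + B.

(48, 27)

(42, 9) + (5, 54). λ = (54 - 9)/(5 - 42) ≡ 45/22 mod 59. 22⁻¹ ≡ 51 (mod 59), so λ ≡ 53.
  x = λ² - 42 - 5 = 2809 - 47 ≡ 48; y = λ·(42 - 48) - 9 ≡ 27. → (48, 27)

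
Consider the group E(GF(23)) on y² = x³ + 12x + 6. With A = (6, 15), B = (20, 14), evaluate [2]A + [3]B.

First 2A:
Repeated addition: build up to 2A.
2A: tangent at (6, 15): λ = (3·6² + 12)/(2·15) ≡ 5/7. 7⁻¹ ≡ 10 (mod 23) since 7·10 = 70 ≡ 1, so λ ≡ 5·10 ≡ 4.
  x = λ² - 6 - 6 = 16 - 12 ≡ 4; y = λ·(6 - 4) - 15 ≡ 16. → (4, 16)
2A = (4, 16).
Next 3B:
Repeated addition: build up to 3B.
2B: tangent at (20, 14): λ = (3·20² + 12)/(2·14) ≡ 16/5. 5⁻¹ ≡ 14 (mod 23), so λ ≡ 16·14 ≡ 17.
  x = λ² - 20 - 20 = 289 - 40 ≡ 19; y = λ·(20 - 19) - 14 ≡ 3. → (19, 3)
3B: (19, 3) + (20, 14). λ = (14 - 3)/(20 - 19) ≡ 11/1 mod 23. 1⁻¹ ≡ 1 (mod 23) since 1·1 = 1 ≡ 1, so λ ≡ 11.
  x = λ² - 19 - 20 = 121 - 39 ≡ 13; y = λ·(19 - 13) - 3 ≡ 17. → (13, 17)
3B = (13, 17).
Finally 2A + 3B:
(4, 16) + (13, 17). λ = (17 - 16)/(13 - 4) ≡ 1/9 mod 23. 9⁻¹ ≡ 18 (mod 23), so λ ≡ 18.
  x = λ² - 4 - 13 = 324 - 17 ≡ 8; y = λ·(4 - 8) - 16 ≡ 4. → (8, 4)

(8, 4)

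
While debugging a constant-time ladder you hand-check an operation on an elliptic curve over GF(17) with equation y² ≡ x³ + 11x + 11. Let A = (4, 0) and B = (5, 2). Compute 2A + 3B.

First 2A:
Repeated addition: build up to 2A.
2A: (4, 0) + (4, 0): same x and y₁ ≡ -y₂, so the sum is O.
2A = O.
Next 3B:
Repeated addition: build up to 3B.
2B: tangent at (5, 2): λ = (3·5² + 11)/(2·2) ≡ 1/4. 4⁻¹ ≡ 13 (mod 17), so λ ≡ 1·13 ≡ 13.
  x = λ² - 5 - 5 = 169 - 10 ≡ 6; y = λ·(5 - 6) - 2 ≡ 2. → (6, 2)
3B: (6, 2) + (5, 2). λ = (2 - 2)/(5 - 6) ≡ 0/16 mod 17. 16⁻¹ ≡ 16 (mod 17) since 16·16 = 256 ≡ 1, so λ ≡ 0.
  x = λ² - 6 - 5 = 0 - 11 ≡ 6; y = λ·(6 - 6) - 2 ≡ 15. → (6, 15)
3B = (6, 15).
Finally 2A + 3B:
O + (6, 15) = (6, 15) (identity).

(6, 15)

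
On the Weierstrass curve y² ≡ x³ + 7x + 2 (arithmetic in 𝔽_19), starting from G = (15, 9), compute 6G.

Double-and-add on 6 = (110)₂. Start with G = (15, 9) for the leading 1-bit.
double: tangent at (15, 9): λ = (3·15² + 7)/(2·9) ≡ 17/18. 18⁻¹ ≡ 18 (mod 19), so λ ≡ 17·18 ≡ 2.
  x = λ² - 15 - 15 = 4 - 30 ≡ 12; y = λ·(15 - 12) - 9 ≡ 16. → (12, 16)
add G: (12, 16) + (15, 9). λ = (9 - 16)/(15 - 12) ≡ 12/3 mod 19. 3⁻¹ ≡ 13 (mod 19), so λ ≡ 4.
  x = λ² - 12 - 15 = 16 - 27 ≡ 8; y = λ·(12 - 8) - 16 ≡ 0. → (8, 0)
double: (8, 0) + (8, 0): same x and y₁ ≡ -y₂, so the sum is ∞.

O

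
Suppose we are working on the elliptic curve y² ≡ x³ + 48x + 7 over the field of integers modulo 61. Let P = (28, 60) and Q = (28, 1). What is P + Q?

The two points share x = 28 and their y-coordinates satisfy 60 + 1 ≡ 0 (mod 61), so they are inverses. Their sum is O.

O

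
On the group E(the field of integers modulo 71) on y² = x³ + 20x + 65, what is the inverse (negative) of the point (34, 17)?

(34, 54)

-(34, 17) = (34, -17 mod 71) = (34, 54).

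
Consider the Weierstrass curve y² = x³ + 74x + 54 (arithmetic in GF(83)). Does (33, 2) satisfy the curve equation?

y² = 2² ≡ 4; x³ + 74x + 54 = 38433 ≡ 4 (mod 83). 4 = 4.

yes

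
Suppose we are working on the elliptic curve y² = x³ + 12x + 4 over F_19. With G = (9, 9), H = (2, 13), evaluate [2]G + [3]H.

First 2G:
Repeated addition: build up to 2G.
2G: tangent at (9, 9): λ = (3·9² + 12)/(2·9) ≡ 8/18. 18⁻¹ ≡ 18 (mod 19), so λ ≡ 8·18 ≡ 11.
  x = λ² - 9 - 9 = 121 - 18 ≡ 8; y = λ·(9 - 8) - 9 ≡ 2. → (8, 2)
2G = (8, 2).
Next 3H:
Repeated addition: build up to 3H.
2H: tangent at (2, 13): λ = (3·2² + 12)/(2·13) ≡ 5/7. 7⁻¹ ≡ 11 (mod 19) since 7·11 = 77 ≡ 1, so λ ≡ 5·11 ≡ 17.
  x = λ² - 2 - 2 = 289 - 4 ≡ 0; y = λ·(2 - 0) - 13 ≡ 2. → (0, 2)
3H: (0, 2) + (2, 13). λ = (13 - 2)/(2 - 0) ≡ 11/2 mod 19. 2⁻¹ ≡ 10 (mod 19) since 2·10 = 20 ≡ 1, so λ ≡ 15.
  x = λ² - 0 - 2 = 225 - 2 ≡ 14; y = λ·(0 - 14) - 2 ≡ 16. → (14, 16)
3H = (14, 16).
Finally 2G + 3H:
(8, 2) + (14, 16). λ = (16 - 2)/(14 - 8) ≡ 14/6 mod 19. 6⁻¹ ≡ 16 (mod 19), so λ ≡ 15.
  x = λ² - 8 - 14 = 225 - 22 ≡ 13; y = λ·(8 - 13) - 2 ≡ 18. → (13, 18)

(13, 18)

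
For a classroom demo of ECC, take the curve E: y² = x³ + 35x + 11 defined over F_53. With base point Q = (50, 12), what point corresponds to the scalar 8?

Repeated addition: build up to 8Q.
2Q: tangent at (50, 12): λ = (3·50² + 35)/(2·12) ≡ 9/24. 24⁻¹ ≡ 42 (mod 53), so λ ≡ 9·42 ≡ 7.
  x = λ² - 50 - 50 = 49 - 100 ≡ 2; y = λ·(50 - 2) - 12 ≡ 6. → (2, 6)
3Q: (2, 6) + (50, 12). λ = (12 - 6)/(50 - 2) ≡ 6/48 mod 53. 48⁻¹ ≡ 21 (mod 53) since 48·21 = 1008 ≡ 1, so λ ≡ 20.
  x = λ² - 2 - 50 = 400 - 52 ≡ 30; y = λ·(2 - 30) - 6 ≡ 17. → (30, 17)
4Q: (30, 17) + (50, 12). λ = (12 - 17)/(50 - 30) ≡ 48/20 mod 53. 20⁻¹ ≡ 8 (mod 53), so λ ≡ 13.
  x = λ² - 30 - 50 = 169 - 80 ≡ 36; y = λ·(30 - 36) - 17 ≡ 11. → (36, 11)
5Q: (36, 11) + (50, 12). λ = (12 - 11)/(50 - 36) ≡ 1/14 mod 53. 14⁻¹ ≡ 19 (mod 53) since 14·19 = 266 ≡ 1, so λ ≡ 19.
  x = λ² - 36 - 50 = 361 - 86 ≡ 10; y = λ·(36 - 10) - 11 ≡ 6. → (10, 6)
6Q: (10, 6) + (50, 12). λ = (12 - 6)/(50 - 10) ≡ 6/40 mod 53. 40⁻¹ ≡ 4 (mod 53), so λ ≡ 24.
  x = λ² - 10 - 50 = 576 - 60 ≡ 39; y = λ·(10 - 39) - 6 ≡ 40. → (39, 40)
7Q: (39, 40) + (50, 12). λ = (12 - 40)/(50 - 39) ≡ 25/11 mod 53. 11⁻¹ ≡ 29 (mod 53) since 11·29 = 319 ≡ 1, so λ ≡ 36.
  x = λ² - 39 - 50 = 1296 - 89 ≡ 41; y = λ·(39 - 41) - 40 ≡ 47. → (41, 47)
8Q: (41, 47) + (50, 12). λ = (12 - 47)/(50 - 41) ≡ 18/9 mod 53. 9⁻¹ ≡ 6 (mod 53), so λ ≡ 2.
  x = λ² - 41 - 50 = 4 - 91 ≡ 19; y = λ·(41 - 19) - 47 ≡ 50. → (19, 50)

(19, 50)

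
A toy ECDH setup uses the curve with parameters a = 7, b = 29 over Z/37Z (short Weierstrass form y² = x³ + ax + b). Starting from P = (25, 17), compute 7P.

Repeated addition: build up to 7P.
2P: tangent at (25, 17): λ = (3·25² + 7)/(2·17) ≡ 32/34. 34⁻¹ ≡ 12 (mod 37), so λ ≡ 32·12 ≡ 14.
  x = λ² - 25 - 25 = 196 - 50 ≡ 35; y = λ·(25 - 35) - 17 ≡ 28. → (35, 28)
3P: (35, 28) + (25, 17). λ = (17 - 28)/(25 - 35) ≡ 26/27 mod 37. 27⁻¹ ≡ 11 (mod 37) since 27·11 = 297 ≡ 1, so λ ≡ 27.
  x = λ² - 35 - 25 = 729 - 60 ≡ 3; y = λ·(35 - 3) - 28 ≡ 22. → (3, 22)
4P: (3, 22) + (25, 17). λ = (17 - 22)/(25 - 3) ≡ 32/22 mod 37. 22⁻¹ ≡ 32 (mod 37) since 22·32 = 704 ≡ 1, so λ ≡ 25.
  x = λ² - 3 - 25 = 625 - 28 ≡ 5; y = λ·(3 - 5) - 22 ≡ 2. → (5, 2)
5P: (5, 2) + (25, 17). λ = (17 - 2)/(25 - 5) ≡ 15/20 mod 37. 20⁻¹ ≡ 13 (mod 37), so λ ≡ 10.
  x = λ² - 5 - 25 = 100 - 30 ≡ 33; y = λ·(5 - 33) - 2 ≡ 14. → (33, 14)
6P: (33, 14) + (25, 17). λ = (17 - 14)/(25 - 33) ≡ 3/29 mod 37. 29⁻¹ ≡ 23 (mod 37) since 29·23 = 667 ≡ 1, so λ ≡ 32.
  x = λ² - 33 - 25 = 1024 - 58 ≡ 4; y = λ·(33 - 4) - 14 ≡ 26. → (4, 26)
7P: (4, 26) + (25, 17). λ = (17 - 26)/(25 - 4) ≡ 28/21 mod 37. 21⁻¹ ≡ 30 (mod 37) since 21·30 = 630 ≡ 1, so λ ≡ 26.
  x = λ² - 4 - 25 = 676 - 29 ≡ 18; y = λ·(4 - 18) - 26 ≡ 17. → (18, 17)

(18, 17)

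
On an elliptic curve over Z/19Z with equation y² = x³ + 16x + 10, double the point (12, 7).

tangent at (12, 7): λ = (3·12² + 16)/(2·7) ≡ 11/14. 14⁻¹ ≡ 15 (mod 19), so λ ≡ 11·15 ≡ 13.
  x = λ² - 12 - 12 = 169 - 24 ≡ 12; y = λ·(12 - 12) - 7 ≡ 12. → (12, 12)

(12, 12)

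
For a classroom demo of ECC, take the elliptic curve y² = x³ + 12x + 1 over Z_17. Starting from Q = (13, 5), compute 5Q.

Double-and-add on 5 = (101)₂. Start with Q = (13, 5) for the leading 1-bit.
double: tangent at (13, 5): λ = (3·13² + 12)/(2·5) ≡ 9/10. 10⁻¹ ≡ 12 (mod 17), so λ ≡ 9·12 ≡ 6.
  x = λ² - 13 - 13 = 36 - 26 ≡ 10; y = λ·(13 - 10) - 5 ≡ 13. → (10, 13)
double: tangent at (10, 13): λ = (3·10² + 12)/(2·13) ≡ 6/9. 9⁻¹ ≡ 2 (mod 17), so λ ≡ 6·2 ≡ 12.
  x = λ² - 10 - 10 = 144 - 20 ≡ 5; y = λ·(10 - 5) - 13 ≡ 13. → (5, 13)
add Q: (5, 13) + (13, 5). λ = (5 - 13)/(13 - 5) ≡ 9/8 mod 17. 8⁻¹ ≡ 15 (mod 17), so λ ≡ 16.
  x = λ² - 5 - 13 = 256 - 18 ≡ 0; y = λ·(5 - 0) - 13 ≡ 16. → (0, 16)

(0, 16)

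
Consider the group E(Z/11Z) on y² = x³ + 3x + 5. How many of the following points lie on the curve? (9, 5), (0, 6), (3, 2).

(9, 5): 5² ≡ 3, rhs ≡ 2 → off.
(0, 6): 6² ≡ 3, rhs ≡ 5 → off.
(3, 2): 2² ≡ 4, rhs ≡ 8 → off.

0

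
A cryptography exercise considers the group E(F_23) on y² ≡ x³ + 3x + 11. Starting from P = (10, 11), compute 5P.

(11, 15)

Double-and-add on 5 = (101)₂. Start with P = (10, 11) for the leading 1-bit.
double: tangent at (10, 11): λ = (3·10² + 3)/(2·11) ≡ 4/22. 22⁻¹ ≡ 22 (mod 23), so λ ≡ 4·22 ≡ 19.
  x = λ² - 10 - 10 = 361 - 20 ≡ 19; y = λ·(10 - 19) - 11 ≡ 2. → (19, 2)
double: tangent at (19, 2): λ = (3·19² + 3)/(2·2) ≡ 5/4. 4⁻¹ ≡ 6 (mod 23) since 4·6 = 24 ≡ 1, so λ ≡ 5·6 ≡ 7.
  x = λ² - 19 - 19 = 49 - 38 ≡ 11; y = λ·(19 - 11) - 2 ≡ 8. → (11, 8)
add P: (11, 8) + (10, 11). λ = (11 - 8)/(10 - 11) ≡ 3/22 mod 23. 22⁻¹ ≡ 22 (mod 23), so λ ≡ 20.
  x = λ² - 11 - 10 = 400 - 21 ≡ 11; y = λ·(11 - 11) - 8 ≡ 15. → (11, 15)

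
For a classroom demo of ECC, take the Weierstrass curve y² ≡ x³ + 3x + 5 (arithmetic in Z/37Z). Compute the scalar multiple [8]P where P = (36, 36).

Double-and-add on 8 = (1000)₂. Start with P = (36, 36) for the leading 1-bit.
double: tangent at (36, 36): λ = (3·36² + 3)/(2·36) ≡ 6/35. 35⁻¹ ≡ 18 (mod 37), so λ ≡ 6·18 ≡ 34.
  x = λ² - 36 - 36 = 1156 - 72 ≡ 11; y = λ·(36 - 11) - 36 ≡ 0. → (11, 0)
double: (11, 0) + (11, 0): same x and y₁ ≡ -y₂, so the sum is ∞.
double: ∞ + ∞ = ∞ (identity).

O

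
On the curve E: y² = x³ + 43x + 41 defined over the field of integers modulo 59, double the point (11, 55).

(35, 42)

tangent at (11, 55): λ = (3·11² + 43)/(2·55) ≡ 52/51. 51⁻¹ ≡ 22 (mod 59) since 51·22 = 1122 ≡ 1, so λ ≡ 52·22 ≡ 23.
  x = λ² - 11 - 11 = 529 - 22 ≡ 35; y = λ·(11 - 35) - 55 ≡ 42. → (35, 42)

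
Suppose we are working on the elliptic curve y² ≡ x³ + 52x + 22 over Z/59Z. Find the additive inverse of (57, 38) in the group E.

-(57, 38) = (57, -38 mod 59) = (57, 21).

(57, 21)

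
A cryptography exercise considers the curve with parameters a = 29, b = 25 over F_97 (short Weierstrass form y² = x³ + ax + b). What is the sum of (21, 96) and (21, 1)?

O

The two points share x = 21 and their y-coordinates satisfy 96 + 1 ≡ 0 (mod 97), so they are inverses. Their sum is the point at infinity.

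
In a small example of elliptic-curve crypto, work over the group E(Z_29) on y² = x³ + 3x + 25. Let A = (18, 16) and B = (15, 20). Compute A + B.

(1, 0)

(18, 16) + (15, 20). λ = (20 - 16)/(15 - 18) ≡ 4/26 mod 29. 26⁻¹ ≡ 19 (mod 29), so λ ≡ 18.
  x = λ² - 18 - 15 = 324 - 33 ≡ 1; y = λ·(18 - 1) - 16 ≡ 0. → (1, 0)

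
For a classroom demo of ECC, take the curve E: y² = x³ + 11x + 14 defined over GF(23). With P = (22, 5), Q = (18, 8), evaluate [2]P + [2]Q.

(13, 13)

First 2P:
Repeated addition: build up to 2P.
2P: tangent at (22, 5): λ = (3·22² + 11)/(2·5) ≡ 14/10. 10⁻¹ ≡ 7 (mod 23), so λ ≡ 14·7 ≡ 6.
  x = λ² - 22 - 22 = 36 - 44 ≡ 15; y = λ·(22 - 15) - 5 ≡ 14. → (15, 14)
2P = (15, 14).
Next 2Q:
Repeated addition: build up to 2Q.
2Q: tangent at (18, 8): λ = (3·18² + 11)/(2·8) ≡ 17/16. 16⁻¹ ≡ 13 (mod 23), so λ ≡ 17·13 ≡ 14.
  x = λ² - 18 - 18 = 196 - 36 ≡ 22; y = λ·(18 - 22) - 8 ≡ 5. → (22, 5)
2Q = (22, 5).
Finally 2P + 2Q:
(15, 14) + (22, 5). λ = (5 - 14)/(22 - 15) ≡ 14/7 mod 23. 7⁻¹ ≡ 10 (mod 23) since 7·10 = 70 ≡ 1, so λ ≡ 2.
  x = λ² - 15 - 22 = 4 - 37 ≡ 13; y = λ·(15 - 13) - 14 ≡ 13. → (13, 13)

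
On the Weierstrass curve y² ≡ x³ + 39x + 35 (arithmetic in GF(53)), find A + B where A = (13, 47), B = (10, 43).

(13, 47) + (10, 43). λ = (43 - 47)/(10 - 13) ≡ 49/50 mod 53. 50⁻¹ ≡ 35 (mod 53), so λ ≡ 19.
  x = λ² - 13 - 10 = 361 - 23 ≡ 20; y = λ·(13 - 20) - 47 ≡ 32. → (20, 32)

(20, 32)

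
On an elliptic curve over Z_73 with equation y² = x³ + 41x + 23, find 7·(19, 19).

(5, 39)

Write Q = (19, 19).
Repeated addition: build up to 7Q.
2Q: tangent at (19, 19): λ = (3·19² + 41)/(2·19) ≡ 29/38. 38⁻¹ ≡ 25 (mod 73) since 38·25 = 950 ≡ 1, so λ ≡ 29·25 ≡ 68.
  x = λ² - 19 - 19 = 4624 - 38 ≡ 60; y = λ·(19 - 60) - 19 ≡ 40. → (60, 40)
3Q: (60, 40) + (19, 19). λ = (19 - 40)/(19 - 60) ≡ 52/32 mod 73. 32⁻¹ ≡ 16 (mod 73), so λ ≡ 29.
  x = λ² - 60 - 19 = 841 - 79 ≡ 32; y = λ·(60 - 32) - 40 ≡ 42. → (32, 42)
4Q: (32, 42) + (19, 19). λ = (19 - 42)/(19 - 32) ≡ 50/60 mod 73. 60⁻¹ ≡ 28 (mod 73), so λ ≡ 13.
  x = λ² - 32 - 19 = 169 - 51 ≡ 45; y = λ·(32 - 45) - 42 ≡ 8. → (45, 8)
5Q: (45, 8) + (19, 19). λ = (19 - 8)/(19 - 45) ≡ 11/47 mod 73. 47⁻¹ ≡ 14 (mod 73) since 47·14 = 658 ≡ 1, so λ ≡ 8.
  x = λ² - 45 - 19 = 64 - 64 ≡ 0; y = λ·(45 - 0) - 8 ≡ 60. → (0, 60)
6Q: (0, 60) + (19, 19). λ = (19 - 60)/(19 - 0) ≡ 32/19 mod 73. 19⁻¹ ≡ 50 (mod 73), so λ ≡ 67.
  x = λ² - 0 - 19 = 4489 - 19 ≡ 17; y = λ·(0 - 17) - 60 ≡ 42. → (17, 42)
7Q: (17, 42) + (19, 19). λ = (19 - 42)/(19 - 17) ≡ 50/2 mod 73. 2⁻¹ ≡ 37 (mod 73) since 2·37 = 74 ≡ 1, so λ ≡ 25.
  x = λ² - 17 - 19 = 625 - 36 ≡ 5; y = λ·(17 - 5) - 42 ≡ 39. → (5, 39)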